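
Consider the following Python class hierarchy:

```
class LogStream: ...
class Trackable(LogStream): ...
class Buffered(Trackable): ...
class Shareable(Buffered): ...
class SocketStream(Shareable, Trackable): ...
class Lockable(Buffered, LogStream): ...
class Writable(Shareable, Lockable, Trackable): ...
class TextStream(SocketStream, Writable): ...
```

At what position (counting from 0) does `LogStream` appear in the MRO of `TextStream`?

L[TextStream] = TextStream + merge(L[SocketStream], L[Writable], [SocketStream Writable])
  take SocketStream:  [SocketStream Shareable Buffered Trackable LogStream object] + [Writable Shareable Lockable Buffered Trackable LogStream object] + [SocketStream Writable]
  take Writable:  [Shareable Buffered Trackable LogStream object] + [Writable Shareable Lockable Buffered Trackable LogStream object] + [Writable]
  take Shareable:  [Shareable Buffered Trackable LogStream object] + [Shareable Lockable Buffered Trackable LogStream object]
  take Lockable:  [Buffered Trackable LogStream object] + [Lockable Buffered Trackable LogStream object]
  take Buffered:  [Buffered Trackable LogStream object] + [Buffered Trackable LogStream object]
  take Trackable:  [Trackable LogStream object] + [Trackable LogStream object]
  take LogStream:  [LogStream object] + [LogStream object]
  take object:  [object] + [object]
MRO: TextStream SocketStream Writable Shareable Lockable Buffered Trackable LogStream object
LogStream sits at index 7.

7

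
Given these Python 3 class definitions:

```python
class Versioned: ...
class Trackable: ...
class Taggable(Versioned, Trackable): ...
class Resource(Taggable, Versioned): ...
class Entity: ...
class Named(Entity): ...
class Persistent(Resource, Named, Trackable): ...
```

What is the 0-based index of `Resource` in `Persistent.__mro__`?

1

L[Persistent] = Persistent + merge(L[Resource], L[Named], L[Trackable], [Resource Named Trackable])
  take Resource:  [Resource Taggable Versioned Trackable object] + [Named Entity object] + [Trackable object] + [Resource Named Trackable]
  take Taggable:  [Taggable Versioned Trackable object] + [Named Entity object] + [Trackable object] + [Named Trackable]
  take Versioned:  [Versioned Trackable object] + [Named Entity object] + [Trackable object] + [Named Trackable]
  take Named:  [Trackable object] + [Named Entity object] + [Trackable object] + [Named Trackable]
  take Trackable:  [Trackable object] + [Entity object] + [Trackable object] + [Trackable]
  take Entity:  [object] + [Entity object] + [object]
  take object:  [object] + [object] + [object]
MRO: Persistent Resource Taggable Versioned Named Trackable Entity object
Resource sits at index 1.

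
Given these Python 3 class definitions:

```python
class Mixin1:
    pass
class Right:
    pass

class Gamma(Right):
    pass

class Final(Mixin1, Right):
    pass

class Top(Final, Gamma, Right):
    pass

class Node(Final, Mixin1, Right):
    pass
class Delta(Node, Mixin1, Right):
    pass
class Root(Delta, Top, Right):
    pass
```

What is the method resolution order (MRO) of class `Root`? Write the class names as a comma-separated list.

Root, Delta, Node, Top, Final, Mixin1, Gamma, Right, object

L[Root] = Root + merge(L[Delta], L[Top], L[Right], [Delta Top Right])
  take Delta:  [Delta Node Final Mixin1 Right object] + [Top Final Mixin1 Gamma Right object] + [Right object] + [Delta Top Right]
  take Node:  [Node Final Mixin1 Right object] + [Top Final Mixin1 Gamma Right object] + [Right object] + [Top Right]
  take Top:  [Final Mixin1 Right object] + [Top Final Mixin1 Gamma Right object] + [Right object] + [Top Right]
  take Final:  [Final Mixin1 Right object] + [Final Mixin1 Gamma Right object] + [Right object] + [Right]
  take Mixin1:  [Mixin1 Right object] + [Mixin1 Gamma Right object] + [Right object] + [Right]
  take Gamma:  [Right object] + [Gamma Right object] + [Right object] + [Right]
  take Right:  [Right object] + [Right object] + [Right object] + [Right]
  take object:  [object] + [object] + [object]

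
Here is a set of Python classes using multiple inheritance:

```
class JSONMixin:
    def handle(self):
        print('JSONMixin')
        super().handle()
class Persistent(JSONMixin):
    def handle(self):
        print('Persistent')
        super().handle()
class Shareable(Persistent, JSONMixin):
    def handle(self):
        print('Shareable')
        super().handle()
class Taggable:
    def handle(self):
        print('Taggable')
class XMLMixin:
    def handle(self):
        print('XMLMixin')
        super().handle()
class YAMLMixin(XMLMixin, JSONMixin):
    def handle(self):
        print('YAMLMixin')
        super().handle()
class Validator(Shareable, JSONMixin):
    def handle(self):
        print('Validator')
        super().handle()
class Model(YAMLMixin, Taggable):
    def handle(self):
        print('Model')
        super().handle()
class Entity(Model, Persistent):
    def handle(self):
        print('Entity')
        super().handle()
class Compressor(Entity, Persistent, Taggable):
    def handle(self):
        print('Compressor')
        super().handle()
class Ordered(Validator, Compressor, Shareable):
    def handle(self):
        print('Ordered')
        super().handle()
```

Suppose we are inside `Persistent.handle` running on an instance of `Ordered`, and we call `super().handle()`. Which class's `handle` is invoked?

JSONMixin

L[Ordered] = Ordered + merge(L[Validator], L[Compressor], L[Shareable], [Validator Compressor Shareable])
  take Validator:  [Validator Shareable Persistent JSONMixin object] + [Compressor Entity Model YAMLMixin XMLMixin Persistent JSONMixin Taggable object] + [Shareable Persistent JSONMixin object] + [Validator Compressor Shareable]
  take Compressor:  [Shareable Persistent JSONMixin object] + [Compressor Entity Model YAMLMixin XMLMixin Persistent JSONMixin Taggable object] + [Shareable Persistent JSONMixin object] + [Compressor Shareable]
  take Shareable:  [Shareable Persistent JSONMixin object] + [Entity Model YAMLMixin XMLMixin Persistent JSONMixin Taggable object] + [Shareable Persistent JSONMixin object] + [Shareable]
  take Entity:  [Persistent JSONMixin object] + [Entity Model YAMLMixin XMLMixin Persistent JSONMixin Taggable object] + [Persistent JSONMixin object]
  take Model:  [Persistent JSONMixin object] + [Model YAMLMixin XMLMixin Persistent JSONMixin Taggable object] + [Persistent JSONMixin object]
  take YAMLMixin:  [Persistent JSONMixin object] + [YAMLMixin XMLMixin Persistent JSONMixin Taggable object] + [Persistent JSONMixin object]
  take XMLMixin:  [Persistent JSONMixin object] + [XMLMixin Persistent JSONMixin Taggable object] + [Persistent JSONMixin object]
  take Persistent:  [Persistent JSONMixin object] + [Persistent JSONMixin Taggable object] + [Persistent JSONMixin object]
  take JSONMixin:  [JSONMixin object] + [JSONMixin Taggable object] + [JSONMixin object]
  take Taggable:  [object] + [Taggable object] + [object]
  take object:  [object] + [object] + [object]
MRO: Ordered Validator Compressor Shareable Entity Model YAMLMixin XMLMixin Persistent JSONMixin Taggable object
super() in Persistent.handle on a Ordered instance goes to the class after Persistent in Ordered's MRO: JSONMixin.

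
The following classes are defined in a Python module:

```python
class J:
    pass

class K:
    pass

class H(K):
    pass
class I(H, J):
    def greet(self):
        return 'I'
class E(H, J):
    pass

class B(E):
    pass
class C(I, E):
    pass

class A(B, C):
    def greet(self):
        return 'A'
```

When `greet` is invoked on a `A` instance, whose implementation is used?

L[A] = A + merge(L[B], L[C], [B C])
  take B:  [B E H K J object] + [C I E H K J object] + [B C]
  take C:  [E H K J object] + [C I E H K J object] + [C]
  take I:  [E H K J object] + [I E H K J object]
  take E:  [E H K J object] + [E H K J object]
  take H:  [H K J object] + [H K J object]
  take K:  [K J object] + [K J object]
  take J:  [J object] + [J object]
  take object:  [object] + [object]
MRO: A B C I E H K J object
greet is defined in: A, I. First along the MRO is A.

A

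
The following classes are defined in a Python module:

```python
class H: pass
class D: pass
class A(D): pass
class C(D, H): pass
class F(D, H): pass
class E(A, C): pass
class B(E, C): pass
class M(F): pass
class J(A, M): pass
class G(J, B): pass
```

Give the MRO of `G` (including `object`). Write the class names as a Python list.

[G, J, B, E, A, M, F, C, D, H, object]

L[G] = G + merge(L[J], L[B], [J B])
  take J:  [J A M F D H object] + [B E A C D H object] + [J B]
  take B:  [A M F D H object] + [B E A C D H object] + [B]
  take E:  [A M F D H object] + [E A C D H object]
  take A:  [A M F D H object] + [A C D H object]
  take M:  [M F D H object] + [C D H object]
  take F:  [F D H object] + [C D H object]
  take C:  [D H object] + [C D H object]
  take D:  [D H object] + [D H object]
  take H:  [H object] + [H object]
  take object:  [object] + [object]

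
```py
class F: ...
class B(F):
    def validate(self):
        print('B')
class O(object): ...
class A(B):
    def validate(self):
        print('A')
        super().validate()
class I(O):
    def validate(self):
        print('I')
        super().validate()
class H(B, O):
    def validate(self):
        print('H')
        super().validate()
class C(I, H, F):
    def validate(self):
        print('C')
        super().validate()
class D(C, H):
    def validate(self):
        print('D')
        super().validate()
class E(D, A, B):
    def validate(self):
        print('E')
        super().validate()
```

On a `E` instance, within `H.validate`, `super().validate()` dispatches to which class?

A

L[E] = E + merge(L[D], L[A], L[B], [D A B])
  take D:  [D C I H B F O object] + [A B F object] + [B F object] + [D A B]
  take C:  [C I H B F O object] + [A B F object] + [B F object] + [A B]
  take I:  [I H B F O object] + [A B F object] + [B F object] + [A B]
  take H:  [H B F O object] + [A B F object] + [B F object] + [A B]
  take A:  [B F O object] + [A B F object] + [B F object] + [A B]
  take B:  [B F O object] + [B F object] + [B F object] + [B]
  take F:  [F O object] + [F object] + [F object]
  take O:  [O object] + [object] + [object]
  take object:  [object] + [object] + [object]
MRO: E D C I H A B F O object
super() in H.validate on a E instance goes to the class after H in E's MRO: A.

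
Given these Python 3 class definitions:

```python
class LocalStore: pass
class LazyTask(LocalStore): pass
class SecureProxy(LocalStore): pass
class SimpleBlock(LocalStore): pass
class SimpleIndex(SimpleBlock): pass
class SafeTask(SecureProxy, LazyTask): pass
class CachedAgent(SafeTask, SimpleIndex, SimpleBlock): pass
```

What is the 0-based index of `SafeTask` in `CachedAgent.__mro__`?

L[CachedAgent] = CachedAgent + merge(L[SafeTask], L[SimpleIndex], L[SimpleBlock], [SafeTask SimpleIndex SimpleBlock])
  take SafeTask:  [SafeTask SecureProxy LazyTask LocalStore object] + [SimpleIndex SimpleBlock LocalStore object] + [SimpleBlock LocalStore object] + [SafeTask SimpleIndex SimpleBlock]
  take SecureProxy:  [SecureProxy LazyTask LocalStore object] + [SimpleIndex SimpleBlock LocalStore object] + [SimpleBlock LocalStore object] + [SimpleIndex SimpleBlock]
  take LazyTask:  [LazyTask LocalStore object] + [SimpleIndex SimpleBlock LocalStore object] + [SimpleBlock LocalStore object] + [SimpleIndex SimpleBlock]
  take SimpleIndex:  [LocalStore object] + [SimpleIndex SimpleBlock LocalStore object] + [SimpleBlock LocalStore object] + [SimpleIndex SimpleBlock]
  take SimpleBlock:  [LocalStore object] + [SimpleBlock LocalStore object] + [SimpleBlock LocalStore object] + [SimpleBlock]
  take LocalStore:  [LocalStore object] + [LocalStore object] + [LocalStore object]
  take object:  [object] + [object] + [object]
MRO: CachedAgent SafeTask SecureProxy LazyTask SimpleIndex SimpleBlock LocalStore object
SafeTask sits at index 1.

1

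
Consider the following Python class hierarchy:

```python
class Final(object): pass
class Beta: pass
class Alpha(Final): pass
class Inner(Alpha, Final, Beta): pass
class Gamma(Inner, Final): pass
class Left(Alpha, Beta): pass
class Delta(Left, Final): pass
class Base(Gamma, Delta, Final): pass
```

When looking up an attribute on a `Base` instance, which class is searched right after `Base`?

Gamma

L[Base] = Base + merge(L[Gamma], L[Delta], L[Final], [Gamma Delta Final])
  take Gamma:  [Gamma Inner Alpha Final Beta object] + [Delta Left Alpha Final Beta object] + [Final object] + [Gamma Delta Final]
  take Inner:  [Inner Alpha Final Beta object] + [Delta Left Alpha Final Beta object] + [Final object] + [Delta Final]
  take Delta:  [Alpha Final Beta object] + [Delta Left Alpha Final Beta object] + [Final object] + [Delta Final]
  take Left:  [Alpha Final Beta object] + [Left Alpha Final Beta object] + [Final object] + [Final]
  take Alpha:  [Alpha Final Beta object] + [Alpha Final Beta object] + [Final object] + [Final]
  take Final:  [Final Beta object] + [Final Beta object] + [Final object] + [Final]
  take Beta:  [Beta object] + [Beta object] + [object]
  take object:  [object] + [object] + [object]
MRO: Base Gamma Inner Delta Left Alpha Final Beta object
Base is at position 0; next is Gamma.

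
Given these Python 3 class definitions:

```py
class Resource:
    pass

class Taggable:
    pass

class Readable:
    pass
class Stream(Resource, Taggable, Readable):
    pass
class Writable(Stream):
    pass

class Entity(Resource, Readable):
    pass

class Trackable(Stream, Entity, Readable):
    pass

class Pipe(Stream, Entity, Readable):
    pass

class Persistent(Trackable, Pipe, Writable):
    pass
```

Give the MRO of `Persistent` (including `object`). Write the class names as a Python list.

L[Persistent] = Persistent + merge(L[Trackable], L[Pipe], L[Writable], [Trackable Pipe Writable])
  take Trackable:  [Trackable Stream Entity Resource Taggable Readable object] + [Pipe Stream Entity Resource Taggable Readable object] + [Writable Stream Resource Taggable Readable object] + [Trackable Pipe Writable]
  take Pipe:  [Stream Entity Resource Taggable Readable object] + [Pipe Stream Entity Resource Taggable Readable object] + [Writable Stream Resource Taggable Readable object] + [Pipe Writable]
  take Writable:  [Stream Entity Resource Taggable Readable object] + [Stream Entity Resource Taggable Readable object] + [Writable Stream Resource Taggable Readable object] + [Writable]
  take Stream:  [Stream Entity Resource Taggable Readable object] + [Stream Entity Resource Taggable Readable object] + [Stream Resource Taggable Readable object]
  take Entity:  [Entity Resource Taggable Readable object] + [Entity Resource Taggable Readable object] + [Resource Taggable Readable object]
  take Resource:  [Resource Taggable Readable object] + [Resource Taggable Readable object] + [Resource Taggable Readable object]
  take Taggable:  [Taggable Readable object] + [Taggable Readable object] + [Taggable Readable object]
  take Readable:  [Readable object] + [Readable object] + [Readable object]
  take object:  [object] + [object] + [object]

[Persistent, Trackable, Pipe, Writable, Stream, Entity, Resource, Taggable, Readable, object]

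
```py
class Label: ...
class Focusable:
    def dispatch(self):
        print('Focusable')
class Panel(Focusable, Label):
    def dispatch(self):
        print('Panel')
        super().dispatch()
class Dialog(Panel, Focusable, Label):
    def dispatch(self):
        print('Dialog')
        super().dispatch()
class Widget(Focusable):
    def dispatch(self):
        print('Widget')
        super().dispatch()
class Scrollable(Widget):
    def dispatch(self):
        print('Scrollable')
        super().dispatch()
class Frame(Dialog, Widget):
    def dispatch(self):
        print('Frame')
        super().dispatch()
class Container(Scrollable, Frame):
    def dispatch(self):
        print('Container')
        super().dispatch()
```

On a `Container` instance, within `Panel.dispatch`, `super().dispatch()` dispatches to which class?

L[Container] = Container + merge(L[Scrollable], L[Frame], [Scrollable Frame])
  take Scrollable:  [Scrollable Widget Focusable object] + [Frame Dialog Panel Widget Focusable Label object] + [Scrollable Frame]
  take Frame:  [Widget Focusable object] + [Frame Dialog Panel Widget Focusable Label object] + [Frame]
  take Dialog:  [Widget Focusable object] + [Dialog Panel Widget Focusable Label object]
  take Panel:  [Widget Focusable object] + [Panel Widget Focusable Label object]
  take Widget:  [Widget Focusable object] + [Widget Focusable Label object]
  take Focusable:  [Focusable object] + [Focusable Label object]
  take Label:  [object] + [Label object]
  take object:  [object] + [object]
MRO: Container Scrollable Frame Dialog Panel Widget Focusable Label object
super() in Panel.dispatch on a Container instance goes to the class after Panel in Container's MRO: Widget.

Widget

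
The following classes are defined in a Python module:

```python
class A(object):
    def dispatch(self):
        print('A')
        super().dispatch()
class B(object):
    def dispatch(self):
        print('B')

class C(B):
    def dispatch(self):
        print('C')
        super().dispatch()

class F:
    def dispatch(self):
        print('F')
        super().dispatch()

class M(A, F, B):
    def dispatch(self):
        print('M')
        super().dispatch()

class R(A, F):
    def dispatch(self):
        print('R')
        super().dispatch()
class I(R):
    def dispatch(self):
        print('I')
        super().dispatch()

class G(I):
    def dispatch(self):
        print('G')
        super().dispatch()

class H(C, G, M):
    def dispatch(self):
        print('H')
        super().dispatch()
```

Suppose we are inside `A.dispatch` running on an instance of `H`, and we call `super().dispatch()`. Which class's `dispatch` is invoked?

F

L[H] = H + merge(L[C], L[G], L[M], [C G M])
  take C:  [C B object] + [G I R A F object] + [M A F B object] + [C G M]
  take G:  [B object] + [G I R A F object] + [M A F B object] + [G M]
  take I:  [B object] + [I R A F object] + [M A F B object] + [M]
  take R:  [B object] + [R A F object] + [M A F B object] + [M]
  take M:  [B object] + [A F object] + [M A F B object] + [M]
  take A:  [B object] + [A F object] + [A F B object]
  take F:  [B object] + [F object] + [F B object]
  take B:  [B object] + [object] + [B object]
  take object:  [object] + [object] + [object]
MRO: H C G I R M A F B object
super() in A.dispatch on a H instance goes to the class after A in H's MRO: F.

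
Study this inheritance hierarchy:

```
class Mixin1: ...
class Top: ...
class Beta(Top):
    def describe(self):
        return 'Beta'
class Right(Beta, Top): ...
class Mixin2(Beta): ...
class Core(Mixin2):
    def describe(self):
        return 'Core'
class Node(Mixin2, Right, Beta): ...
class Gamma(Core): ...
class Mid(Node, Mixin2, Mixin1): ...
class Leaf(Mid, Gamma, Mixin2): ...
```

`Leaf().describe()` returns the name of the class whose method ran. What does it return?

L[Leaf] = Leaf + merge(L[Mid], L[Gamma], L[Mixin2], [Mid Gamma Mixin2])
  take Mid:  [Mid Node Mixin2 Right Beta Top Mixin1 object] + [Gamma Core Mixin2 Beta Top object] + [Mixin2 Beta Top object] + [Mid Gamma Mixin2]
  take Node:  [Node Mixin2 Right Beta Top Mixin1 object] + [Gamma Core Mixin2 Beta Top object] + [Mixin2 Beta Top object] + [Gamma Mixin2]
  take Gamma:  [Mixin2 Right Beta Top Mixin1 object] + [Gamma Core Mixin2 Beta Top object] + [Mixin2 Beta Top object] + [Gamma Mixin2]
  take Core:  [Mixin2 Right Beta Top Mixin1 object] + [Core Mixin2 Beta Top object] + [Mixin2 Beta Top object] + [Mixin2]
  take Mixin2:  [Mixin2 Right Beta Top Mixin1 object] + [Mixin2 Beta Top object] + [Mixin2 Beta Top object] + [Mixin2]
  take Right:  [Right Beta Top Mixin1 object] + [Beta Top object] + [Beta Top object]
  take Beta:  [Beta Top Mixin1 object] + [Beta Top object] + [Beta Top object]
  take Top:  [Top Mixin1 object] + [Top object] + [Top object]
  take Mixin1:  [Mixin1 object] + [object] + [object]
  take object:  [object] + [object] + [object]
MRO: Leaf Mid Node Gamma Core Mixin2 Right Beta Top Mixin1 object
describe is defined in: Beta, Core. First along the MRO is Core.

Core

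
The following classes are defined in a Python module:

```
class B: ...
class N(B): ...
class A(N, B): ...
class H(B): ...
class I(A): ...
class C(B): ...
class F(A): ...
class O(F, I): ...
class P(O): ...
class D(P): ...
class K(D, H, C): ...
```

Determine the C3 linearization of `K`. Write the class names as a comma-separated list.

L[K] = K + merge(L[D], L[H], L[C], [D H C])
  take D:  [D P O F I A N B object] + [H B object] + [C B object] + [D H C]
  take P:  [P O F I A N B object] + [H B object] + [C B object] + [H C]
  take O:  [O F I A N B object] + [H B object] + [C B object] + [H C]
  take F:  [F I A N B object] + [H B object] + [C B object] + [H C]
  take I:  [I A N B object] + [H B object] + [C B object] + [H C]
  take A:  [A N B object] + [H B object] + [C B object] + [H C]
  take N:  [N B object] + [H B object] + [C B object] + [H C]
  take H:  [B object] + [H B object] + [C B object] + [H C]
  take C:  [B object] + [B object] + [C B object] + [C]
  take B:  [B object] + [B object] + [B object]
  take object:  [object] + [object] + [object]

K, D, P, O, F, I, A, N, H, C, B, object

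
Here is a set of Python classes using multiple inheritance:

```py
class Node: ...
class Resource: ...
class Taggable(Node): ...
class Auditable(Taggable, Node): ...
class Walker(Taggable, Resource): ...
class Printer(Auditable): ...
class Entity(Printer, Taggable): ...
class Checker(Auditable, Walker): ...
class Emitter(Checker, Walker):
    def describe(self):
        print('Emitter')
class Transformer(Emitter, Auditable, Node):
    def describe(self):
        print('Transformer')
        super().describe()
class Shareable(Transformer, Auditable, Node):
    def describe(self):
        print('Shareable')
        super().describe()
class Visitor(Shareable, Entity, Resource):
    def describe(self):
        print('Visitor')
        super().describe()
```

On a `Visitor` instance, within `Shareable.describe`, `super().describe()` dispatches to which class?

L[Visitor] = Visitor + merge(L[Shareable], L[Entity], L[Resource], [Shareable Entity Resource])
  take Shareable:  [Shareable Transformer Emitter Checker Auditable Walker Taggable Node Resource object] + [Entity Printer Auditable Taggable Node object] + [Resource object] + [Shareable Entity Resource]
  take Transformer:  [Transformer Emitter Checker Auditable Walker Taggable Node Resource object] + [Entity Printer Auditable Taggable Node object] + [Resource object] + [Entity Resource]
  take Emitter:  [Emitter Checker Auditable Walker Taggable Node Resource object] + [Entity Printer Auditable Taggable Node object] + [Resource object] + [Entity Resource]
  take Checker:  [Checker Auditable Walker Taggable Node Resource object] + [Entity Printer Auditable Taggable Node object] + [Resource object] + [Entity Resource]
  take Entity:  [Auditable Walker Taggable Node Resource object] + [Entity Printer Auditable Taggable Node object] + [Resource object] + [Entity Resource]
  take Printer:  [Auditable Walker Taggable Node Resource object] + [Printer Auditable Taggable Node object] + [Resource object] + [Resource]
  take Auditable:  [Auditable Walker Taggable Node Resource object] + [Auditable Taggable Node object] + [Resource object] + [Resource]
  take Walker:  [Walker Taggable Node Resource object] + [Taggable Node object] + [Resource object] + [Resource]
  take Taggable:  [Taggable Node Resource object] + [Taggable Node object] + [Resource object] + [Resource]
  take Node:  [Node Resource object] + [Node object] + [Resource object] + [Resource]
  take Resource:  [Resource object] + [object] + [Resource object] + [Resource]
  take object:  [object] + [object] + [object]
MRO: Visitor Shareable Transformer Emitter Checker Entity Printer Auditable Walker Taggable Node Resource object
super() in Shareable.describe on a Visitor instance goes to the class after Shareable in Visitor's MRO: Transformer.

Transformer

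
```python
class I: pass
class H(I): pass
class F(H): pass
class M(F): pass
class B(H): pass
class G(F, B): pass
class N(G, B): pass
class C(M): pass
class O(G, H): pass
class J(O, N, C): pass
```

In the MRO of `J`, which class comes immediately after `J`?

L[J] = J + merge(L[O], L[N], L[C], [O N C])
  take O:  [O G F B H I object] + [N G F B H I object] + [C M F H I object] + [O N C]
  take N:  [G F B H I object] + [N G F B H I object] + [C M F H I object] + [N C]
  take G:  [G F B H I object] + [G F B H I object] + [C M F H I object] + [C]
  take C:  [F B H I object] + [F B H I object] + [C M F H I object] + [C]
  take M:  [F B H I object] + [F B H I object] + [M F H I object]
  take F:  [F B H I object] + [F B H I object] + [F H I object]
  take B:  [B H I object] + [B H I object] + [H I object]
  take H:  [H I object] + [H I object] + [H I object]
  take I:  [I object] + [I object] + [I object]
  take object:  [object] + [object] + [object]
MRO: J O N G C M F B H I object
J is at position 0; next is O.

O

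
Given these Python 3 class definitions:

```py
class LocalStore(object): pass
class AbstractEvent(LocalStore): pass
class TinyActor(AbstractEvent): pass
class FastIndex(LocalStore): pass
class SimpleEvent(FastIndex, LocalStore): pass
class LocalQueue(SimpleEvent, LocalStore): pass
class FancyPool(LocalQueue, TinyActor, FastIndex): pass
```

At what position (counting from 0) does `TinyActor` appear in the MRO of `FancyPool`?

L[FancyPool] = FancyPool + merge(L[LocalQueue], L[TinyActor], L[FastIndex], [LocalQueue TinyActor FastIndex])
  take LocalQueue:  [LocalQueue SimpleEvent FastIndex LocalStore object] + [TinyActor AbstractEvent LocalStore object] + [FastIndex LocalStore object] + [LocalQueue TinyActor FastIndex]
  take SimpleEvent:  [SimpleEvent FastIndex LocalStore object] + [TinyActor AbstractEvent LocalStore object] + [FastIndex LocalStore object] + [TinyActor FastIndex]
  take TinyActor:  [FastIndex LocalStore object] + [TinyActor AbstractEvent LocalStore object] + [FastIndex LocalStore object] + [TinyActor FastIndex]
  take FastIndex:  [FastIndex LocalStore object] + [AbstractEvent LocalStore object] + [FastIndex LocalStore object] + [FastIndex]
  take AbstractEvent:  [LocalStore object] + [AbstractEvent LocalStore object] + [LocalStore object]
  take LocalStore:  [LocalStore object] + [LocalStore object] + [LocalStore object]
  take object:  [object] + [object] + [object]
MRO: FancyPool LocalQueue SimpleEvent TinyActor FastIndex AbstractEvent LocalStore object
TinyActor sits at index 3.

3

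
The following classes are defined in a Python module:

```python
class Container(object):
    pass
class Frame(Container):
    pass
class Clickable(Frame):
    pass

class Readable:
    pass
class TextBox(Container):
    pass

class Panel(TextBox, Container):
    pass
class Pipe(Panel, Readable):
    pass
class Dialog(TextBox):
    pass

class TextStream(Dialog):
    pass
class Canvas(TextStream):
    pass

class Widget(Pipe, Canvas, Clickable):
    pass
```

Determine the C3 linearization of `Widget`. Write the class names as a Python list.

L[Widget] = Widget + merge(L[Pipe], L[Canvas], L[Clickable], [Pipe Canvas Clickable])
  take Pipe:  [Pipe Panel TextBox Container Readable object] + [Canvas TextStream Dialog TextBox Container object] + [Clickable Frame Container object] + [Pipe Canvas Clickable]
  take Panel:  [Panel TextBox Container Readable object] + [Canvas TextStream Dialog TextBox Container object] + [Clickable Frame Container object] + [Canvas Clickable]
  take Canvas:  [TextBox Container Readable object] + [Canvas TextStream Dialog TextBox Container object] + [Clickable Frame Container object] + [Canvas Clickable]
  take TextStream:  [TextBox Container Readable object] + [TextStream Dialog TextBox Container object] + [Clickable Frame Container object] + [Clickable]
  take Dialog:  [TextBox Container Readable object] + [Dialog TextBox Container object] + [Clickable Frame Container object] + [Clickable]
  take TextBox:  [TextBox Container Readable object] + [TextBox Container object] + [Clickable Frame Container object] + [Clickable]
  take Clickable:  [Container Readable object] + [Container object] + [Clickable Frame Container object] + [Clickable]
  take Frame:  [Container Readable object] + [Container object] + [Frame Container object]
  take Container:  [Container Readable object] + [Container object] + [Container object]
  take Readable:  [Readable object] + [object] + [object]
  take object:  [object] + [object] + [object]

[Widget, Pipe, Panel, Canvas, TextStream, Dialog, TextBox, Clickable, Frame, Container, Readable, object]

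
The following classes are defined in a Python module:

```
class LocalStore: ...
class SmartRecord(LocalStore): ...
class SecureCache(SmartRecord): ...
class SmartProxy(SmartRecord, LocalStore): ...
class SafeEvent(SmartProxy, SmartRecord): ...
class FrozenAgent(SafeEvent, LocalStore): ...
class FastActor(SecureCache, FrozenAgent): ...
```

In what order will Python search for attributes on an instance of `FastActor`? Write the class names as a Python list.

[FastActor, SecureCache, FrozenAgent, SafeEvent, SmartProxy, SmartRecord, LocalStore, object]

L[FastActor] = FastActor + merge(L[SecureCache], L[FrozenAgent], [SecureCache FrozenAgent])
  take SecureCache:  [SecureCache SmartRecord LocalStore object] + [FrozenAgent SafeEvent SmartProxy SmartRecord LocalStore object] + [SecureCache FrozenAgent]
  take FrozenAgent:  [SmartRecord LocalStore object] + [FrozenAgent SafeEvent SmartProxy SmartRecord LocalStore object] + [FrozenAgent]
  take SafeEvent:  [SmartRecord LocalStore object] + [SafeEvent SmartProxy SmartRecord LocalStore object]
  take SmartProxy:  [SmartRecord LocalStore object] + [SmartProxy SmartRecord LocalStore object]
  take SmartRecord:  [SmartRecord LocalStore object] + [SmartRecord LocalStore object]
  take LocalStore:  [LocalStore object] + [LocalStore object]
  take object:  [object] + [object]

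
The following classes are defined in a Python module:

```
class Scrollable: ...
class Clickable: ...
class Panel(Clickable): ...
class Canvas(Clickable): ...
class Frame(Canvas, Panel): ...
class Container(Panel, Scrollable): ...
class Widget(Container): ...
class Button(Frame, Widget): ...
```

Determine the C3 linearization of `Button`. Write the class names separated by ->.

L[Button] = Button + merge(L[Frame], L[Widget], [Frame Widget])
  take Frame:  [Frame Canvas Panel Clickable object] + [Widget Container Panel Clickable Scrollable object] + [Frame Widget]
  take Canvas:  [Canvas Panel Clickable object] + [Widget Container Panel Clickable Scrollable object] + [Widget]
  take Widget:  [Panel Clickable object] + [Widget Container Panel Clickable Scrollable object] + [Widget]
  take Container:  [Panel Clickable object] + [Container Panel Clickable Scrollable object]
  take Panel:  [Panel Clickable object] + [Panel Clickable Scrollable object]
  take Clickable:  [Clickable object] + [Clickable Scrollable object]
  take Scrollable:  [object] + [Scrollable object]
  take object:  [object] + [object]

Button -> Frame -> Canvas -> Widget -> Container -> Panel -> Clickable -> Scrollable -> object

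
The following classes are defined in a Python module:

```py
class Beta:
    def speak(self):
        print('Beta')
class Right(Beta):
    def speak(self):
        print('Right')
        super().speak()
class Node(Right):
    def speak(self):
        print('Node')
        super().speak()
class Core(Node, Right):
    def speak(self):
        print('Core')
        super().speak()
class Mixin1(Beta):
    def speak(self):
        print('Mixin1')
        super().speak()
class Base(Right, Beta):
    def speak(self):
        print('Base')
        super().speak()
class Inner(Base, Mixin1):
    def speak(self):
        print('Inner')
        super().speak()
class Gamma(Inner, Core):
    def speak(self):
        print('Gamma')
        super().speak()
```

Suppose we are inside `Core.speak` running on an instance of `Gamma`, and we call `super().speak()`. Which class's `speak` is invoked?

L[Gamma] = Gamma + merge(L[Inner], L[Core], [Inner Core])
  take Inner:  [Inner Base Right Mixin1 Beta object] + [Core Node Right Beta object] + [Inner Core]
  take Base:  [Base Right Mixin1 Beta object] + [Core Node Right Beta object] + [Core]
  take Core:  [Right Mixin1 Beta object] + [Core Node Right Beta object] + [Core]
  take Node:  [Right Mixin1 Beta object] + [Node Right Beta object]
  take Right:  [Right Mixin1 Beta object] + [Right Beta object]
  take Mixin1:  [Mixin1 Beta object] + [Beta object]
  take Beta:  [Beta object] + [Beta object]
  take object:  [object] + [object]
MRO: Gamma Inner Base Core Node Right Mixin1 Beta object
super() in Core.speak on a Gamma instance goes to the class after Core in Gamma's MRO: Node.

Node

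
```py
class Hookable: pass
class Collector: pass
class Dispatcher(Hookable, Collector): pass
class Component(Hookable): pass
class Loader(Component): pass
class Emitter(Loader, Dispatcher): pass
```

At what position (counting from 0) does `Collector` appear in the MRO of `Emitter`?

L[Emitter] = Emitter + merge(L[Loader], L[Dispatcher], [Loader Dispatcher])
  take Loader:  [Loader Component Hookable object] + [Dispatcher Hookable Collector object] + [Loader Dispatcher]
  take Component:  [Component Hookable object] + [Dispatcher Hookable Collector object] + [Dispatcher]
  take Dispatcher:  [Hookable object] + [Dispatcher Hookable Collector object] + [Dispatcher]
  take Hookable:  [Hookable object] + [Hookable Collector object]
  take Collector:  [object] + [Collector object]
  take object:  [object] + [object]
MRO: Emitter Loader Component Dispatcher Hookable Collector object
Collector sits at index 5.

5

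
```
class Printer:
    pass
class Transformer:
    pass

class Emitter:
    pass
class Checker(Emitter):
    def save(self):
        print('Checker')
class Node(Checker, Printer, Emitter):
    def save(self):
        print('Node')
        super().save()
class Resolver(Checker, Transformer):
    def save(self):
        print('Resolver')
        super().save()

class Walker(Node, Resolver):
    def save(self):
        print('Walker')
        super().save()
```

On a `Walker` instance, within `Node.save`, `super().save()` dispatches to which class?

L[Walker] = Walker + merge(L[Node], L[Resolver], [Node Resolver])
  take Node:  [Node Checker Printer Emitter object] + [Resolver Checker Emitter Transformer object] + [Node Resolver]
  take Resolver:  [Checker Printer Emitter object] + [Resolver Checker Emitter Transformer object] + [Resolver]
  take Checker:  [Checker Printer Emitter object] + [Checker Emitter Transformer object]
  take Printer:  [Printer Emitter object] + [Emitter Transformer object]
  take Emitter:  [Emitter object] + [Emitter Transformer object]
  take Transformer:  [object] + [Transformer object]
  take object:  [object] + [object]
MRO: Walker Node Resolver Checker Printer Emitter Transformer object
super() in Node.save on a Walker instance goes to the class after Node in Walker's MRO: Resolver.

Resolver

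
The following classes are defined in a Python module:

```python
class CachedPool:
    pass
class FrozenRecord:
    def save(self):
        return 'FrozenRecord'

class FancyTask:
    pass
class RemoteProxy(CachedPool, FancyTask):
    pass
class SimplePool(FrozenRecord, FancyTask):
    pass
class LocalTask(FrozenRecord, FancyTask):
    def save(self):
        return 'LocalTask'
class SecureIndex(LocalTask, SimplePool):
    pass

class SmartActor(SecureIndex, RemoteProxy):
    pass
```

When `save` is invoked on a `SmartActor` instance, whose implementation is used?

L[SmartActor] = SmartActor + merge(L[SecureIndex], L[RemoteProxy], [SecureIndex RemoteProxy])
  take SecureIndex:  [SecureIndex LocalTask SimplePool FrozenRecord FancyTask object] + [RemoteProxy CachedPool FancyTask object] + [SecureIndex RemoteProxy]
  take LocalTask:  [LocalTask SimplePool FrozenRecord FancyTask object] + [RemoteProxy CachedPool FancyTask object] + [RemoteProxy]
  take SimplePool:  [SimplePool FrozenRecord FancyTask object] + [RemoteProxy CachedPool FancyTask object] + [RemoteProxy]
  take FrozenRecord:  [FrozenRecord FancyTask object] + [RemoteProxy CachedPool FancyTask object] + [RemoteProxy]
  take RemoteProxy:  [FancyTask object] + [RemoteProxy CachedPool FancyTask object] + [RemoteProxy]
  take CachedPool:  [FancyTask object] + [CachedPool FancyTask object]
  take FancyTask:  [FancyTask object] + [FancyTask object]
  take object:  [object] + [object]
MRO: SmartActor SecureIndex LocalTask SimplePool FrozenRecord RemoteProxy CachedPool FancyTask object
save is defined in: FrozenRecord, LocalTask. First along the MRO is LocalTask.

LocalTask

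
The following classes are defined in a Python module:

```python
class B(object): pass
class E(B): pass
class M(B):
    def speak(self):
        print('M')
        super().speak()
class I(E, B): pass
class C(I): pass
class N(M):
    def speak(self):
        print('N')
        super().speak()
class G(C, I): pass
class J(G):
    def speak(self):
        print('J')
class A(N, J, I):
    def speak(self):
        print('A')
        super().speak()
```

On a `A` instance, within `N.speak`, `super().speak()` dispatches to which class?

L[A] = A + merge(L[N], L[J], L[I], [N J I])
  take N:  [N M B object] + [J G C I E B object] + [I E B object] + [N J I]
  take M:  [M B object] + [J G C I E B object] + [I E B object] + [J I]
  take J:  [B object] + [J G C I E B object] + [I E B object] + [J I]
  take G:  [B object] + [G C I E B object] + [I E B object] + [I]
  take C:  [B object] + [C I E B object] + [I E B object] + [I]
  take I:  [B object] + [I E B object] + [I E B object] + [I]
  take E:  [B object] + [E B object] + [E B object]
  take B:  [B object] + [B object] + [B object]
  take object:  [object] + [object] + [object]
MRO: A N M J G C I E B object
super() in N.speak on a A instance goes to the class after N in A's MRO: M.

M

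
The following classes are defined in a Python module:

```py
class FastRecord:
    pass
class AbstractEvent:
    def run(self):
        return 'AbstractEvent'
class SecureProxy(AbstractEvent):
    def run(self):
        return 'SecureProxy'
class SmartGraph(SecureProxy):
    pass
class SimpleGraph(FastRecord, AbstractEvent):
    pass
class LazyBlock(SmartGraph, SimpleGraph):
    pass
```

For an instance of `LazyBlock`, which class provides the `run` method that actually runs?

SecureProxy

L[LazyBlock] = LazyBlock + merge(L[SmartGraph], L[SimpleGraph], [SmartGraph SimpleGraph])
  take SmartGraph:  [SmartGraph SecureProxy AbstractEvent object] + [SimpleGraph FastRecord AbstractEvent object] + [SmartGraph SimpleGraph]
  take SecureProxy:  [SecureProxy AbstractEvent object] + [SimpleGraph FastRecord AbstractEvent object] + [SimpleGraph]
  take SimpleGraph:  [AbstractEvent object] + [SimpleGraph FastRecord AbstractEvent object] + [SimpleGraph]
  take FastRecord:  [AbstractEvent object] + [FastRecord AbstractEvent object]
  take AbstractEvent:  [AbstractEvent object] + [AbstractEvent object]
  take object:  [object] + [object]
MRO: LazyBlock SmartGraph SecureProxy SimpleGraph FastRecord AbstractEvent object
run is defined in: AbstractEvent, SecureProxy. First along the MRO is SecureProxy.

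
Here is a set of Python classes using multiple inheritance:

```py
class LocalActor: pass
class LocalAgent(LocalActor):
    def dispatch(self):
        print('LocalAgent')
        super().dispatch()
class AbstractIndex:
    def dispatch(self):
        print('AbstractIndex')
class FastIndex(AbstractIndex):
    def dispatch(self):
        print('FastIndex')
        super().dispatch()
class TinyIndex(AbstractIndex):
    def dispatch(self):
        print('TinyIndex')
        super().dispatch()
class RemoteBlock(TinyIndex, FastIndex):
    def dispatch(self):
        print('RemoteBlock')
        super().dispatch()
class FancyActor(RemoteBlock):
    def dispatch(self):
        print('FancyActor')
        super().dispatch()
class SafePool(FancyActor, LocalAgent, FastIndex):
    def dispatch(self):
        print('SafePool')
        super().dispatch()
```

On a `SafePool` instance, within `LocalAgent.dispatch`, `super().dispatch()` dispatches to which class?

L[SafePool] = SafePool + merge(L[FancyActor], L[LocalAgent], L[FastIndex], [FancyActor LocalAgent FastIndex])
  take FancyActor:  [FancyActor RemoteBlock TinyIndex FastIndex AbstractIndex object] + [LocalAgent LocalActor object] + [FastIndex AbstractIndex object] + [FancyActor LocalAgent FastIndex]
  take RemoteBlock:  [RemoteBlock TinyIndex FastIndex AbstractIndex object] + [LocalAgent LocalActor object] + [FastIndex AbstractIndex object] + [LocalAgent FastIndex]
  take TinyIndex:  [TinyIndex FastIndex AbstractIndex object] + [LocalAgent LocalActor object] + [FastIndex AbstractIndex object] + [LocalAgent FastIndex]
  take LocalAgent:  [FastIndex AbstractIndex object] + [LocalAgent LocalActor object] + [FastIndex AbstractIndex object] + [LocalAgent FastIndex]
  take FastIndex:  [FastIndex AbstractIndex object] + [LocalActor object] + [FastIndex AbstractIndex object] + [FastIndex]
  take AbstractIndex:  [AbstractIndex object] + [LocalActor object] + [AbstractIndex object]
  take LocalActor:  [object] + [LocalActor object] + [object]
  take object:  [object] + [object] + [object]
MRO: SafePool FancyActor RemoteBlock TinyIndex LocalAgent FastIndex AbstractIndex LocalActor object
super() in LocalAgent.dispatch on a SafePool instance goes to the class after LocalAgent in SafePool's MRO: FastIndex.

FastIndex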